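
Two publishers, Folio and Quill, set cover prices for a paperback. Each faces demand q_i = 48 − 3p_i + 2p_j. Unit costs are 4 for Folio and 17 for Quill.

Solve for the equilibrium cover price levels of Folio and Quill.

17.4375, 22.3125

Folio's profit: π = (p_{Folio} − 4)(48 − 3p_{Folio} + 2p_{Quill}).
∂π/∂p_{Folio} = 60 − 6p_{Folio} + 2p_{Quill} = 0 ⇒ p_{Folio} = 10 + (1/3)p_{Quill}.
Similarly p_{Quill} = 16.5 + (1/3)p_{Folio}.
Solving the two reaction functions simultaneously: (1 − (1/3)(1/3))p_{Folio} = 10 + (1/3)·16.5, so (8/9)p_{Folio} = 15.5 and p_{Folio} = 17.4375.
Then p_{Quill} = 16.5 + (1/3)·17.4375 = 22.3125.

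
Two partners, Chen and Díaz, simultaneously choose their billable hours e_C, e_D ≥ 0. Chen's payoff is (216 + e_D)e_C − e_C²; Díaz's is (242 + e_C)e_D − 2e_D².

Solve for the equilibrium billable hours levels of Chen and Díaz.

158, 100

Expanding Chen's payoff: 216e_C + e_De_C − e_C².
∂π/∂e_C = 216 + e_D − 2e_C = 0, so e_C = 108 + 0.5e_D.
Likewise for Díaz: e_D = 60.5 + 0.25e_C.
Solving the two reaction functions simultaneously: (1 − (0.5)(0.25))e_C = 108 + 0.5·60.5, so 0.875e_C = 138.25 and e_C = 158.
Then e_D = 60.5 + 0.25·158 = 100.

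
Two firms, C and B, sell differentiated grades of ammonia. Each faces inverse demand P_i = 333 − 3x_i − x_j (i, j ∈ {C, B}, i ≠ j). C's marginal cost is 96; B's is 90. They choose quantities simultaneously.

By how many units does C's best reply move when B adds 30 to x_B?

Firm C's profit: π = x_C(333 − 3x_C − x_B) − 96x_C.
∂π/∂x_C = 237 − 6x_C − x_B = 0 ⇒ x_C = 39.5 − (1/6)x_B.
The reaction-function slope is −1/6, so a 30-unit rise in x_B moves x_C by −1/6 × 30 = −5. C's best response falls — the actions are strategic substitutes.

-5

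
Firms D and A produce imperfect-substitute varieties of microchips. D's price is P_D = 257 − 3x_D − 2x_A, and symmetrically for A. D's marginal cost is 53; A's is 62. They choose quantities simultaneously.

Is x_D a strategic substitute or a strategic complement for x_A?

Firm D's profit: π = x_D(257 − 3x_D − 2x_A) − 53x_D.
∂π/∂x_D = 204 − 6x_D − 2x_A = 0 ⇒ x_D = 34 − (1/3)x_A.
The best-response slope dx_D/dx_A = −1/3 < 0: the reaction function is downward-sloping, so the choices are strategic substitutes.

strategic substitutes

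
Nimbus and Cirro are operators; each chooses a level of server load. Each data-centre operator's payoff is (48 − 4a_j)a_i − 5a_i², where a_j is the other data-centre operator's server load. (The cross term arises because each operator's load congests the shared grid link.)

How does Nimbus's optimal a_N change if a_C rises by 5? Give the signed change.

-2

Nimbus's payoff is (48 − 4a_C)a_N − 5a_N².
∂π/∂a_N = 48 − 4a_C − 10a_N = 0, so a_N = 4.8 − 0.4a_C.
The reaction-function slope is −0.4, so a 5-unit rise in a_C moves a_N by −0.4 × 5 = −2. Nimbus's best response falls — the actions are strategic substitutes.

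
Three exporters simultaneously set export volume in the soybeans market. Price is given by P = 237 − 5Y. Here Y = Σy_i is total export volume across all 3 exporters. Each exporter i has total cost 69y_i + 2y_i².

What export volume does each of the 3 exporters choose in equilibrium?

7

A representative exporter's profit is π_i = y_i(237 − 5Y) − 69y_i − 2y_i², with Y = y_i + Σ_{j≠i} y_j.
First-order condition: 168 − 14y_i − 5Σ_{j≠i} y_j = 0.
In a symmetric equilibrium every exporter chooses the same y, so Σ_{j≠i} y_j = 2y. The condition becomes 168 − 24y = 0, giving y = 168/24 = 7.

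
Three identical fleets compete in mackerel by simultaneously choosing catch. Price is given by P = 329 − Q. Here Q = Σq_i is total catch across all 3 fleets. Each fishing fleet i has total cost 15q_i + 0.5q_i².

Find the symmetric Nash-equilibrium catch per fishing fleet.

A representative fishing fleet's profit is π_i = q_i(329 − Q) − 15q_i − 0.5q_i², with Q = q_i + Σ_{j≠i} q_j.
First-order condition: 314 − 3q_i − Σ_{j≠i} q_j = 0.
In a symmetric equilibrium every fishing fleet chooses the same q, so Σ_{j≠i} q_j = 2q. The condition becomes 314 − 5q = 0, giving q = 314/5 = 62.8.

62.8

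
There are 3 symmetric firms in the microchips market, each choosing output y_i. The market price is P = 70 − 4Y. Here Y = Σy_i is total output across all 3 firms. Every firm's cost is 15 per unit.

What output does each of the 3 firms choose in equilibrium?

3.4375

A representative firm's profit is π_i = y_i(70 − 4Y) − 15y_i, with Y = y_i + Σ_{j≠i} y_j.
First-order condition: 55 − 8y_i − 4Σ_{j≠i} y_j = 0.
In a symmetric equilibrium every firm chooses the same y, so Σ_{j≠i} y_j = 2y. The condition becomes 55 − 16y = 0, giving y = 55/16 = 3.4375.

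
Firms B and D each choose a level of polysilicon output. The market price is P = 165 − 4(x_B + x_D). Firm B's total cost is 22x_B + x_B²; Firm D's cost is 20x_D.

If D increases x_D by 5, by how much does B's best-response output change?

-2

Firm B's profit: π = x_B(165 − 4(x_B + x_D)) − 22x_B − x_B².
∂π/∂x_B = 143 − 10x_B − 4x_D = 0, so x_B = 14.3 − 0.4x_D.
The reaction-function slope is −0.4, so a 5-unit rise in x_D moves x_B by −0.4 × 5 = −2. B's best response falls — the actions are strategic substitutes.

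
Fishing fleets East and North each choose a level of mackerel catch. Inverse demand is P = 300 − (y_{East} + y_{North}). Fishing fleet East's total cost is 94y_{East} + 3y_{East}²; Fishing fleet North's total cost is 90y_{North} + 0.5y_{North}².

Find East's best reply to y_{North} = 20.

Fishing fleet East's profit: π = y_{East}(300 − (y_{East} + y_{North})) − 94y_{East} − 3y_{East}².
∂π/∂y_{East} = 206 − 8y_{East} − y_{North} = 0, so y_{East} = 25.75 − 0.125y_{North}.
At y_{North} = 20: y_{East} = 25.75 − 0.125·20 = 23.25.

23.25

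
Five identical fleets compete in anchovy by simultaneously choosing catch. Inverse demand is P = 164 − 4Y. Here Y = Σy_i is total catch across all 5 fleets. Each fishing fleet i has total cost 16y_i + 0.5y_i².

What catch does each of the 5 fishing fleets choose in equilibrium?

A representative fishing fleet's profit is π_i = y_i(164 − 4Y) − 16y_i − 0.5y_i², with Y = y_i + Σ_{j≠i} y_j.
First-order condition: 148 − 9y_i − 4Σ_{j≠i} y_j = 0.
In a symmetric equilibrium every fishing fleet chooses the same y, so Σ_{j≠i} y_j = 4y. The condition becomes 148 − 25y = 0, giving y = 148/25 = 5.92.

5.92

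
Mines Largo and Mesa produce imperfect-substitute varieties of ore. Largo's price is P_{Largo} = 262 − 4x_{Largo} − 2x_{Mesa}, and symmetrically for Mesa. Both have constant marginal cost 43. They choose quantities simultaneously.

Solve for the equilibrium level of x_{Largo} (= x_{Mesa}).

Mine Largo's profit: π = x_{Largo}(262 − 4x_{Largo} − 2x_{Mesa}) − 43x_{Largo}.
∂π/∂x_{Largo} = 219 − 8x_{Largo} − 2x_{Mesa} = 0 ⇒ x_{Largo} = 27.375 − 0.25x_{Mesa}.
Setting x_{Largo} = x_{Mesa} in the reaction function: x_{Largo} = 27.375 − 0.25x_{Largo}, so x_{Largo} = 27.375 / 1.25 = 21.9.

21.9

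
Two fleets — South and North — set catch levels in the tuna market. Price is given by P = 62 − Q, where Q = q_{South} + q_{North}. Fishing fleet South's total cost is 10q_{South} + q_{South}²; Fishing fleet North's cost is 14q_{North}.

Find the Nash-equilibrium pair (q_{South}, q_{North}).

Fishing fleet South's profit: π = q_{South}(62 − (q_{South} + q_{North})) − 10q_{South} − q_{South}².
∂π/∂q_{South} = 52 − 4q_{South} − q_{North} = 0, so q_{South} = 13 − 0.25q_{North}.
For North: ∂π/∂q_{North} = 48 − 2q_{North} − q_{South} = 0 ⇒ q_{North} = 24 − 0.5q_{South}.
Substituting the second reaction function into the first: q_{South} = 13 − 0.25(24 − 0.5q_{South}), which gives 0.875q_{South} = 7 ⇒ q_{South} = 8.
Then q_{North} = 24 − 0.5·8 = 20.

8, 20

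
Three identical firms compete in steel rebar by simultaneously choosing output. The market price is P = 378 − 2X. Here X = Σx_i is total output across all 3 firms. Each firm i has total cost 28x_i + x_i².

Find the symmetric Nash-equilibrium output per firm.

A representative firm's profit is π_i = x_i(378 − 2X) − 28x_i − x_i², with X = x_i + Σ_{j≠i} x_j.
First-order condition: 350 − 6x_i − 2Σ_{j≠i} x_j = 0.
Imposing symmetry (x_j = x for all j) turns Σ_{j≠i} x_j into 2x, so 350 = 10x and x = 35.

35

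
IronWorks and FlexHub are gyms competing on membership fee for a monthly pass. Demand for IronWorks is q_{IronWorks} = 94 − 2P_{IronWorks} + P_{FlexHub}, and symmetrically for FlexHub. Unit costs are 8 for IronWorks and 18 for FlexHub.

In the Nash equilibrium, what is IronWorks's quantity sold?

IronWorks's profit: π = (P_{IronWorks} − 8)(94 − 2P_{IronWorks} + P_{FlexHub}).
∂π/∂P_{IronWorks} = 110 − 4P_{IronWorks} + P_{FlexHub} = 0 ⇒ P_{IronWorks} = 27.5 + 0.25P_{FlexHub}.
Similarly P_{FlexHub} = 32.5 + 0.25P_{IronWorks}.
Plugging P_{FlexHub} into IronWorks's best response: P_{IronWorks} = 27.5 + 0.25(32.5 + 0.25P_{IronWorks}) ⇒ 0.9375P_{IronWorks} = 35.625, so P_{IronWorks} = 38.
Then P_{FlexHub} = 32.5 + 0.25·38 = 42.
q_{IronWorks} = 94 − 2·38 + 42 = 60.

60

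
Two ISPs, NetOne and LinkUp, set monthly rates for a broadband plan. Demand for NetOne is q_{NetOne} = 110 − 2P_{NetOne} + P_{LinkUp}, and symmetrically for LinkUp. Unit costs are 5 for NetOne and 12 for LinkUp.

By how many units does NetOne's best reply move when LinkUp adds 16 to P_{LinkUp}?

NetOne's profit: π = (P_{NetOne} − 5)(110 − 2P_{NetOne} + P_{LinkUp}).
∂π/∂P_{NetOne} = 120 − 4P_{NetOne} + P_{LinkUp} = 0 ⇒ P_{NetOne} = 30 + 0.25P_{LinkUp}.
The reaction-function slope is 0.25, so a 16-unit rise in P_{LinkUp} moves P_{NetOne} by 0.25 × 16 = 4. NetOne's best response rises — the actions are strategic complements.

4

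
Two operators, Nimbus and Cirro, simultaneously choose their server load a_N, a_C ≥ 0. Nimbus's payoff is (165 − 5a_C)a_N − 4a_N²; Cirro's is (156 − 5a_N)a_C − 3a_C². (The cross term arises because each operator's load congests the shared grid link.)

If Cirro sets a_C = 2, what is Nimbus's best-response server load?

Expanding Nimbus's payoff: 165a_N − 5a_Ca_N − 4a_N².
∂π/∂a_N = 165 − 5a_C − 8a_N = 0, so a_N = 20.625 − 0.625a_C.
At a_C = 2: a_N = 20.625 − 0.625·2 = 19.375.

19.375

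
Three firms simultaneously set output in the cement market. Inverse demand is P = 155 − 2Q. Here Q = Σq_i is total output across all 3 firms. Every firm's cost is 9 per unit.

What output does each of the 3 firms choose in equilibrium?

18.25

A representative firm's profit is π_i = q_i(155 − 2Q) − 9q_i, with Q = q_i + Σ_{j≠i} q_j.
First-order condition: 146 − 4q_i − 2Σ_{j≠i} q_j = 0.
In a symmetric equilibrium every firm chooses the same q, so Σ_{j≠i} q_j = 2q. The condition becomes 146 − 8q = 0, giving q = 146/8 = 18.25.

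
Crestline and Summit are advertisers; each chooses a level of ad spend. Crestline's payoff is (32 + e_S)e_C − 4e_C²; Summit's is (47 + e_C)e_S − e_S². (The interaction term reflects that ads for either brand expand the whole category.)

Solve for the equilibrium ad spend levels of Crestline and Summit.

Expanding Crestline's payoff: 32e_C + e_Se_C − 4e_C².
∂π/∂e_C = 32 + e_S − 8e_C = 0, so e_C = 4 + 0.125e_S.
Likewise for Summit: e_S = 23.5 + 0.5e_C.
Substituting the second reaction function into the first: e_C = 4 + 0.125(23.5 + 0.5e_C), which gives 0.9375e_C = 6.9375 ⇒ e_C = 7.4.
Then e_S = 23.5 + 0.5·7.4 = 27.2.

7.4, 27.2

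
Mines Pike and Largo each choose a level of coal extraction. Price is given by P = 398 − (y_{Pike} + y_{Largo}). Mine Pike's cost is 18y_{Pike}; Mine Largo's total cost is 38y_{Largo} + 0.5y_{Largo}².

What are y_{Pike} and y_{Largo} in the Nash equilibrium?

156, 68

Mine Pike's profit: π = y_{Pike}(398 − (y_{Pike} + y_{Largo})) − 18y_{Pike}.
∂π/∂y_{Pike} = 380 − 2y_{Pike} − y_{Largo} = 0, so y_{Pike} = 190 − 0.5y_{Largo}.
For Largo: ∂π/∂y_{Largo} = 360 − 3y_{Largo} − y_{Pike} = 0 ⇒ y_{Largo} = 120 − (1/3)y_{Pike}.
Substituting the second reaction function into the first: y_{Pike} = 190 − 0.5(120 − (1/3)y_{Pike}), which gives (5/6)y_{Pike} = 130 ⇒ y_{Pike} = 156.
Then y_{Largo} = 120 − (1/3)·156 = 68.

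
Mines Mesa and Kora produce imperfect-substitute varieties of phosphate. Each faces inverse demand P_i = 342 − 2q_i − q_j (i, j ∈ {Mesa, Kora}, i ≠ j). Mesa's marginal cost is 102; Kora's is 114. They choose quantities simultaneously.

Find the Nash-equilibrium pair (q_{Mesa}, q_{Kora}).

48.8, 44.8

Mine Mesa's profit: π = q_{Mesa}(342 − 2q_{Mesa} − q_{Kora}) − 102q_{Mesa}.
∂π/∂q_{Mesa} = 240 − 4q_{Mesa} − q_{Kora} = 0 ⇒ q_{Mesa} = 60 − 0.25q_{Kora}.
Similarly q_{Kora} = 57 − 0.25q_{Mesa}.
Substituting the second reaction function into the first: q_{Mesa} = 60 − 0.25(57 − 0.25q_{Mesa}), which gives 0.9375q_{Mesa} = 45.75 ⇒ q_{Mesa} = 48.8.
Then q_{Kora} = 57 − 0.25·48.8 = 44.8.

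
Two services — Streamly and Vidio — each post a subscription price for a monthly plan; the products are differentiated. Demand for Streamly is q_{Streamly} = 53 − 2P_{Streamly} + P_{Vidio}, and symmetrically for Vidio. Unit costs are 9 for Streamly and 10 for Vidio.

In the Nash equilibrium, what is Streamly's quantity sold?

Streamly's profit: π = (P_{Streamly} − 9)(53 − 2P_{Streamly} + P_{Vidio}).
∂π/∂P_{Streamly} = 71 − 4P_{Streamly} + P_{Vidio} = 0 ⇒ P_{Streamly} = 17.75 + 0.25P_{Vidio}.
Similarly P_{Vidio} = 18.25 + 0.25P_{Streamly}.
Solving the two reaction functions simultaneously: (1 − (0.25)(0.25))P_{Streamly} = 17.75 + 0.25·18.25, so 0.9375P_{Streamly} = 22.3125 and P_{Streamly} = 23.8.
Then P_{Vidio} = 18.25 + 0.25·23.8 = 24.2.
q_{Streamly} = 53 − 2·23.8 + 24.2 = 29.6.

29.6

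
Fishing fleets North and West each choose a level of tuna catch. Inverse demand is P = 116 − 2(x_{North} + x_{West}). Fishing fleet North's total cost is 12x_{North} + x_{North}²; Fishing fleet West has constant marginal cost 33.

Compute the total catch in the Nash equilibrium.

Fishing fleet North's profit: π = x_{North}(116 − 2(x_{North} + x_{West})) − 12x_{North} − x_{North}².
∂π/∂x_{North} = 104 − 6x_{North} − 2x_{West} = 0, so x_{North} = 52/3 − (1/3)x_{West}.
For West: ∂π/∂x_{West} = 83 − 4x_{West} − 2x_{North} = 0 ⇒ x_{West} = 20.75 − 0.5x_{North}.
Plugging x_{West} into North's best response: x_{North} = 52/3 − (1/3)(20.75 − 0.5x_{North}) ⇒ (5/6)x_{North} = 125/12, so x_{North} = 12.5.
Then x_{West} = 20.75 − 0.5·12.5 = 14.5.
Total catch: 12.5 + 14.5 = 27.

27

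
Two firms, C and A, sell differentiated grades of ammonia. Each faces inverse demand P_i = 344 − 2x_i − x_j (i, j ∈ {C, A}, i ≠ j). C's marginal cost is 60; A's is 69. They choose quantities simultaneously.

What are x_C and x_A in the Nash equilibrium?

57.4, 54.4

Firm C's profit: π = x_C(344 − 2x_C − x_A) − 60x_C.
∂π/∂x_C = 284 − 4x_C − x_A = 0 ⇒ x_C = 71 − 0.25x_A.
Similarly x_A = 68.75 − 0.25x_C.
Substituting the second reaction function into the first: x_C = 71 − 0.25(68.75 − 0.25x_C), which gives 0.9375x_C = 53.8125 ⇒ x_C = 57.4.
Then x_A = 68.75 − 0.25·57.4 = 54.4.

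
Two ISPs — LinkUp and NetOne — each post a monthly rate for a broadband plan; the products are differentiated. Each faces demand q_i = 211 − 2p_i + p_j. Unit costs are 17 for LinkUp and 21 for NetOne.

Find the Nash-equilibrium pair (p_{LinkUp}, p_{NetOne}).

82.2, 83.8

LinkUp's profit: π = (p_{LinkUp} − 17)(211 − 2p_{LinkUp} + p_{NetOne}).
∂π/∂p_{LinkUp} = 245 − 4p_{LinkUp} + p_{NetOne} = 0 ⇒ p_{LinkUp} = 61.25 + 0.25p_{NetOne}.
Similarly p_{NetOne} = 63.25 + 0.25p_{LinkUp}.
Solving the two reaction functions simultaneously: (1 − (0.25)(0.25))p_{LinkUp} = 61.25 + 0.25·63.25, so 0.9375p_{LinkUp} = 77.0625 and p_{LinkUp} = 82.2.
Then p_{NetOne} = 63.25 + 0.25·82.2 = 83.8.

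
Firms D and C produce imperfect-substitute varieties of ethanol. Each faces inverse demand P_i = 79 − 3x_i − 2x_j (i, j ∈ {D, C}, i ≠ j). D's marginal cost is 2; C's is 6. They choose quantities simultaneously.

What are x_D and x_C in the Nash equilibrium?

9.875, 8.875

Firm D's profit: π = x_D(79 − 3x_D − 2x_C) − 2x_D.
∂π/∂x_D = 77 − 6x_D − 2x_C = 0 ⇒ x_D = 77/6 − (1/3)x_C.
Similarly x_C = 73/6 − (1/3)x_D.
Substituting the second reaction function into the first: x_D = 77/6 − (1/3)(73/6 − (1/3)x_D), which gives (8/9)x_D = 79/9 ⇒ x_D = 9.875.
Then x_C = 73/6 − (1/3)·9.875 = 8.875.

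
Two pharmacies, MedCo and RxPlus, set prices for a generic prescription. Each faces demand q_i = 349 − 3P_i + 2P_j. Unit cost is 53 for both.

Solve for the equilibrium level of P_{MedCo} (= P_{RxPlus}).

127

MedCo's profit: π = (P_{MedCo} − 53)(349 − 3P_{MedCo} + 2P_{RxPlus}).
∂π/∂P_{MedCo} = 508 − 6P_{MedCo} + 2P_{RxPlus} = 0 ⇒ P_{MedCo} = 254/3 + (1/3)P_{RxPlus}.
By symmetry P_{RxPlus} = P_{MedCo}; substituting into the reaction function, (2/3)P_{MedCo} = 254/3 and P_{MedCo} = 127.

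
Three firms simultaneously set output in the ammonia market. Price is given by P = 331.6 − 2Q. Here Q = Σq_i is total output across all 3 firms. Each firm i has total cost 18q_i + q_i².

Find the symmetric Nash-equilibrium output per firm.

A representative firm's profit is π_i = q_i(331.6 − 2Q) − 18q_i − q_i², with Q = q_i + Σ_{j≠i} q_j.
First-order condition: 313.6 − 6q_i − 2Σ_{j≠i} q_j = 0.
With identical firms, set every q_j = q: then 313.6 − 6q − 4q = 0, i.e. q = 313.6/10 = 31.36.

31.36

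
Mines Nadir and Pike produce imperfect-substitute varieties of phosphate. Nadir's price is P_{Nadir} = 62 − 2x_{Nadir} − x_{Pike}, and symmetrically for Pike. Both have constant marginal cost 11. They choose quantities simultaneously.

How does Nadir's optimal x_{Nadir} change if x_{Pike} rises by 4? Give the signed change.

-1

Mine Nadir's profit: π = x_{Nadir}(62 − 2x_{Nadir} − x_{Pike}) − 11x_{Nadir}.
∂π/∂x_{Nadir} = 51 − 4x_{Nadir} − x_{Pike} = 0 ⇒ x_{Nadir} = 12.75 − 0.25x_{Pike}.
The reaction-function slope is −0.25, so a 4-unit rise in x_{Pike} moves x_{Nadir} by −0.25 × 4 = −1. Nadir's best response falls — the actions are strategic substitutes.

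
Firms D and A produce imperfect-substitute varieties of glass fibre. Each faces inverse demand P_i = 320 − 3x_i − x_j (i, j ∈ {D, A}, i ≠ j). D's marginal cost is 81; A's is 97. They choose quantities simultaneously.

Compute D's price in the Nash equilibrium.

Firm D's profit: π = x_D(320 − 3x_D − x_A) − 81x_D.
∂π/∂x_D = 239 − 6x_D − x_A = 0 ⇒ x_D = 239/6 − (1/6)x_A.
Similarly x_A = 223/6 − (1/6)x_D.
Plugging x_A into D's best response: x_D = 239/6 − (1/6)(223/6 − (1/6)x_D) ⇒ (35/36)x_D = 1211/36, so x_D = 34.6.
Then x_A = 223/6 − (1/6)·34.6 = 31.4.
P_D = 320 − 3·34.6 − 31.4 = 184.8.

184.8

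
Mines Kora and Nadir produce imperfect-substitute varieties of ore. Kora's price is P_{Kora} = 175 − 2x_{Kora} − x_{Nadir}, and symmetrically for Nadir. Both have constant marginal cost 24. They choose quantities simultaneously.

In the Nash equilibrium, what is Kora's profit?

Mine Kora's profit: π = x_{Kora}(175 − 2x_{Kora} − x_{Nadir}) − 24x_{Kora}.
∂π/∂x_{Kora} = 151 − 4x_{Kora} − x_{Nadir} = 0 ⇒ x_{Kora} = 37.75 − 0.25x_{Nadir}.
Setting x_{Kora} = x_{Nadir} in the reaction function: x_{Kora} = 37.75 − 0.25x_{Kora}, so x_{Kora} = 37.75 / 1.25 = 30.2.
P_{Kora} = 175 − 2·30.2 − 30.2 = 84.4.
Profit = (84.4 − 24)·30.2 = 1824.08.

1824.08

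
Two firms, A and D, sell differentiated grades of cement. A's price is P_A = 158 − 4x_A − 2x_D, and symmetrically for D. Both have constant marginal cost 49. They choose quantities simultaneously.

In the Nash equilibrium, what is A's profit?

Firm A's profit: π = x_A(158 − 4x_A − 2x_D) − 49x_A.
∂π/∂x_A = 109 − 8x_A − 2x_D = 0 ⇒ x_A = 13.625 − 0.25x_D.
By symmetry x_D = x_A; substituting into the reaction function, 1.25x_A = 13.625 and x_A = 10.9.
P_A = 158 − 4·10.9 − 2·10.9 = 92.6.
Profit = (92.6 − 49)·10.9 = 475.24.

475.24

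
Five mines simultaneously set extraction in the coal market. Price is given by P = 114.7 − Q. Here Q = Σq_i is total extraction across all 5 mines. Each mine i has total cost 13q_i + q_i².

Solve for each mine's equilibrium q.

12.7125

A representative mine's profit is π_i = q_i(114.7 − Q) − 13q_i − q_i², with Q = q_i + Σ_{j≠i} q_j.
First-order condition: 101.7 − 4q_i − Σ_{j≠i} q_j = 0.
In a symmetric equilibrium every mine chooses the same q, so Σ_{j≠i} q_j = 4q. The condition becomes 101.7 − 8q = 0, giving q = 101.7/8 = 12.7125.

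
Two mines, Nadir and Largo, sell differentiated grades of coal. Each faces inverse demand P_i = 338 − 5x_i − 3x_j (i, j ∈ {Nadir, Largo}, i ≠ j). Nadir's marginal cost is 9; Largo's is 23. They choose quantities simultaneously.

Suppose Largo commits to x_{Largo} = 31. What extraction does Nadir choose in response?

Mine Nadir's profit: π = x_{Nadir}(338 − 5x_{Nadir} − 3x_{Largo}) − 9x_{Nadir}.
∂π/∂x_{Nadir} = 329 − 10x_{Nadir} − 3x_{Largo} = 0 ⇒ x_{Nadir} = 32.9 − 0.3x_{Largo}.
At x_{Largo} = 31: x_{Nadir} = 32.9 − 0.3·31 = 23.6.

23.6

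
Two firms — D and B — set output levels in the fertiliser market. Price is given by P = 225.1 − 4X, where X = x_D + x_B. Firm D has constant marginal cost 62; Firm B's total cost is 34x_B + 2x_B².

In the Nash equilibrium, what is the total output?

25.865

Firm D's profit: π = x_D(225.1 − 4(x_D + x_B)) − 62x_D.
∂π/∂x_D = 163.1 − 8x_D − 4x_B = 0, so x_D = 20.3875 − 0.5x_B.
For B: ∂π/∂x_B = 191.1 − 12x_B − 4x_D = 0 ⇒ x_B = 15.925 − (1/3)x_D.
Plugging x_B into D's best response: x_D = 20.3875 − 0.5(15.925 − (1/3)x_D) ⇒ (5/6)x_D = 12.425, so x_D = 14.91.
Then x_B = 15.925 − (1/3)·14.91 = 10.955.
Total output: 14.91 + 10.955 = 25.865.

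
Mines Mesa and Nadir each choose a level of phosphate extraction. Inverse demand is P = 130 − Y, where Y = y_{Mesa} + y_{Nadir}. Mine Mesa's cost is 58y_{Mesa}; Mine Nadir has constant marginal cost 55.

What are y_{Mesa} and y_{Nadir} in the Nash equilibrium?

23, 26

Mine Mesa's profit: π = y_{Mesa}(130 − (y_{Mesa} + y_{Nadir})) − 58y_{Mesa}.
∂π/∂y_{Mesa} = 72 − 2y_{Mesa} − y_{Nadir} = 0, so y_{Mesa} = 36 − 0.5y_{Nadir}.
By the same steps for Nadir: y_{Nadir} = 37.5 − 0.5y_{Mesa}.
Substituting the second reaction function into the first: y_{Mesa} = 36 − 0.5(37.5 − 0.5y_{Mesa}), which gives 0.75y_{Mesa} = 17.25 ⇒ y_{Mesa} = 23.
Then y_{Nadir} = 37.5 − 0.5·23 = 26.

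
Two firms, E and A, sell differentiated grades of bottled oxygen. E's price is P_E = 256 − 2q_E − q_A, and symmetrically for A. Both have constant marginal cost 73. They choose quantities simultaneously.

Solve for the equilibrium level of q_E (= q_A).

36.6

Firm E's profit: π = q_E(256 − 2q_E − q_A) − 73q_E.
∂π/∂q_E = 183 − 4q_E − q_A = 0 ⇒ q_E = 45.75 − 0.25q_A.
By symmetry q_A = q_E; substituting into the reaction function, 1.25q_E = 45.75 and q_E = 36.6.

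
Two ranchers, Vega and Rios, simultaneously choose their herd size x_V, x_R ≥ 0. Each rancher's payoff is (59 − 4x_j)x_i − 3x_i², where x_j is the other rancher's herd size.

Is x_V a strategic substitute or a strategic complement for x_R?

Vega's payoff is (59 − 4x_R)x_V − 3x_V².
∂π/∂x_V = 59 − 4x_R − 6x_V = 0, so x_V = 59/6 − (2/3)x_R.
The best-response slope dx_V/dx_R = −2/3 < 0: the reaction function is downward-sloping, so the choices are strategic substitutes.

strategic substitutes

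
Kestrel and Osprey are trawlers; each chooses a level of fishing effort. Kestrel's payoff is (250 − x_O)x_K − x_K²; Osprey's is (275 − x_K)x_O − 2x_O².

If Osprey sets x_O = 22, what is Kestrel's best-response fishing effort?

114

Expanding Kestrel's payoff: 250x_K − x_Ox_K − x_K².
∂π/∂x_K = 250 − x_O − 2x_K = 0, so x_K = 125 − 0.5x_O.
At x_O = 22: x_K = 125 − 0.5·22 = 114.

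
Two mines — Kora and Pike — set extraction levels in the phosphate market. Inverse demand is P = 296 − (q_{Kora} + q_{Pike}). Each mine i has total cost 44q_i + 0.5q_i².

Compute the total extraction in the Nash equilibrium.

126

Mine Kora's profit: π = q_{Kora}(296 − (q_{Kora} + q_{Pike})) − 44q_{Kora} − 0.5q_{Kora}².
∂π/∂q_{Kora} = 252 − 3q_{Kora} − q_{Pike} = 0, so q_{Kora} = 84 − (1/3)q_{Pike}.
By symmetry q_{Pike} = q_{Kora}; substituting into the reaction function, (4/3)q_{Kora} = 84 and q_{Kora} = 63.
Total extraction: 63 + 63 = 126.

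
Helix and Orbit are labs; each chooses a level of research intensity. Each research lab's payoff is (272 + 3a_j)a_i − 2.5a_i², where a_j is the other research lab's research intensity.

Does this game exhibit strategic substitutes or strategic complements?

Helix's payoff is (272 + 3a_O)a_H − 2.5a_H².
∂π/∂a_H = 272 + 3a_O − 5a_H = 0, so a_H = 54.4 + 0.6a_O.
The best-response slope da_H/da_O = 0.6 > 0: the reaction function is upward-sloping, so the choices are strategic complements.

strategic complements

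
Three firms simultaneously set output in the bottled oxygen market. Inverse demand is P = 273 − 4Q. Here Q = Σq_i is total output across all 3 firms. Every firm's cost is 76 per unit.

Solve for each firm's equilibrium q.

A representative firm's profit is π_i = q_i(273 − 4Q) − 76q_i, with Q = q_i + Σ_{j≠i} q_j.
First-order condition: 197 − 8q_i − 4Σ_{j≠i} q_j = 0.
With identical firms, set every q_j = q: then 197 − 8q − 8q = 0, i.e. q = 197/16 = 12.3125.

12.3125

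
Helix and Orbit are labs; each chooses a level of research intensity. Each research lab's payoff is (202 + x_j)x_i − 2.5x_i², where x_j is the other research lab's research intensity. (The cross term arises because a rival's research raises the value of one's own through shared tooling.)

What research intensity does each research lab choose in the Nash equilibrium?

Helix's payoff is (202 + x_O)x_H − 2.5x_H².
∂π/∂x_H = 202 + x_O − 5x_H = 0, so x_H = 40.4 + 0.2x_O.
By symmetry x_O = x_H; substituting into the reaction function, 0.8x_H = 40.4 and x_H = 50.5.

50.5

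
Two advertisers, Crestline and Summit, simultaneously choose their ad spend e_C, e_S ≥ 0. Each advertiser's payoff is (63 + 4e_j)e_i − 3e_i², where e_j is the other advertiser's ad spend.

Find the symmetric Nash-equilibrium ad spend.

31.5

Crestline's payoff is (63 + 4e_S)e_C − 3e_C².
∂π/∂e_C = 63 + 4e_S − 6e_C = 0, so e_C = 10.5 + (2/3)e_S.
The game is symmetric, so in equilibrium e_S = e_C: the reaction function gives (1/3)e_C = 10.5, hence e_C = 31.5.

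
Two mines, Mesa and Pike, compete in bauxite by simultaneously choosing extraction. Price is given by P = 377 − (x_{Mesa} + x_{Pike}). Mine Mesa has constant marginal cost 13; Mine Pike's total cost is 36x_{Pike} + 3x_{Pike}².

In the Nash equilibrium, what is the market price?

Mine Mesa's profit: π = x_{Mesa}(377 − (x_{Mesa} + x_{Pike})) − 13x_{Mesa}.
∂π/∂x_{Mesa} = 364 − 2x_{Mesa} − x_{Pike} = 0, so x_{Mesa} = 182 − 0.5x_{Pike}.
For Pike: ∂π/∂x_{Pike} = 341 − 8x_{Pike} − x_{Mesa} = 0 ⇒ x_{Pike} = 42.625 − 0.125x_{Mesa}.
Solving the two reaction functions simultaneously: (1 − (−0.5)(−0.125))x_{Mesa} = 182 − 0.5·42.625, so 0.9375x_{Mesa} = 160.6875 and x_{Mesa} = 171.4.
Then x_{Pike} = 42.625 − 0.125·171.4 = 21.2.
Equilibrium price: P = 377 − 192.6 = 184.4.

184.4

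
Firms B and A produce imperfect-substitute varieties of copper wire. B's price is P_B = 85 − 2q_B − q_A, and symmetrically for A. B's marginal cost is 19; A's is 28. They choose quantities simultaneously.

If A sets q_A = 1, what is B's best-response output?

Firm B's profit: π = q_B(85 − 2q_B − q_A) − 19q_B.
∂π/∂q_B = 66 − 4q_B − q_A = 0 ⇒ q_B = 16.5 − 0.25q_A.
At q_A = 1: q_B = 16.5 − 0.25·1 = 16.25.

16.25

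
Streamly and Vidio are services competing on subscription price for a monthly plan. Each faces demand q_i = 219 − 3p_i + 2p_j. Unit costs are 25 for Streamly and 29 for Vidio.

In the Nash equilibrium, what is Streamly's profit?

Streamly's profit: π = (p_{Streamly} − 25)(219 − 3p_{Streamly} + 2p_{Vidio}).
∂π/∂p_{Streamly} = 294 − 6p_{Streamly} + 2p_{Vidio} = 0 ⇒ p_{Streamly} = 49 + (1/3)p_{Vidio}.
Similarly p_{Vidio} = 51 + (1/3)p_{Streamly}.
Plugging p_{Vidio} into Streamly's best response: p_{Streamly} = 49 + (1/3)(51 + (1/3)p_{Streamly}) ⇒ (8/9)p_{Streamly} = 66, so p_{Streamly} = 74.25.
Then p_{Vidio} = 51 + (1/3)·74.25 = 75.75.
q_{Streamly} = 219 − 3·74.25 + 2·75.75 = 147.75.
Profit = (74.25 − 25)·147.75 = 7276.6875.

7276.6875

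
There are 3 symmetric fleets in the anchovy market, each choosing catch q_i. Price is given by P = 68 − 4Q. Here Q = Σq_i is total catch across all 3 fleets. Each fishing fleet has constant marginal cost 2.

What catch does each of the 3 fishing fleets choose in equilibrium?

4.125

A representative fishing fleet's profit is π_i = q_i(68 − 4Q) − 2q_i, with Q = q_i + Σ_{j≠i} q_j.
First-order condition: 66 − 8q_i − 4Σ_{j≠i} q_j = 0.
Imposing symmetry (q_j = q for all j) turns Σ_{j≠i} q_j into 2q, so 66 = 16q and q = 4.125.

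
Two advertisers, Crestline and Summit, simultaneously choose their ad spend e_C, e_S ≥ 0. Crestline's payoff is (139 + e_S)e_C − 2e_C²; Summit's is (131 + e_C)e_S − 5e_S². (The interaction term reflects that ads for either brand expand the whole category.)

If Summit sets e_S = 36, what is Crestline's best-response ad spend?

Expanding Crestline's payoff: 139e_C + e_Se_C − 2e_C².
∂π/∂e_C = 139 + e_S − 4e_C = 0, so e_C = 34.75 + 0.25e_S.
At e_S = 36: e_C = 34.75 + 0.25·36 = 43.75.

43.75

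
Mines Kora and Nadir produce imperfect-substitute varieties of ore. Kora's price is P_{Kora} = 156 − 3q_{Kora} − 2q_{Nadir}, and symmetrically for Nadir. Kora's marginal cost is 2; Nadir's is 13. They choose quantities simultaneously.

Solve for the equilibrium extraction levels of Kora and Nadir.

19.9375, 17.1875

Mine Kora's profit: π = q_{Kora}(156 − 3q_{Kora} − 2q_{Nadir}) − 2q_{Kora}.
∂π/∂q_{Kora} = 154 − 6q_{Kora} − 2q_{Nadir} = 0 ⇒ q_{Kora} = 77/3 − (1/3)q_{Nadir}.
Similarly q_{Nadir} = 143/6 − (1/3)q_{Kora}.
Plugging q_{Nadir} into Kora's best response: q_{Kora} = 77/3 − (1/3)(143/6 − (1/3)q_{Kora}) ⇒ (8/9)q_{Kora} = 319/18, so q_{Kora} = 19.9375.
Then q_{Nadir} = 143/6 − (1/3)·19.9375 = 17.1875.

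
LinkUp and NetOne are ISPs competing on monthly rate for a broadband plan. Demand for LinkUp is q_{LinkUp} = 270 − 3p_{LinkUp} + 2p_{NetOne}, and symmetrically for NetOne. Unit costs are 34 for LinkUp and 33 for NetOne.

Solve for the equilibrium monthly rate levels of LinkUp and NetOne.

92.8125, 92.4375

LinkUp's profit: π = (p_{LinkUp} − 34)(270 − 3p_{LinkUp} + 2p_{NetOne}).
∂π/∂p_{LinkUp} = 372 − 6p_{LinkUp} + 2p_{NetOne} = 0 ⇒ p_{LinkUp} = 62 + (1/3)p_{NetOne}.
Similarly p_{NetOne} = 61.5 + (1/3)p_{LinkUp}.
Substituting the second reaction function into the first: p_{LinkUp} = 62 + (1/3)(61.5 + (1/3)p_{LinkUp}), which gives (8/9)p_{LinkUp} = 82.5 ⇒ p_{LinkUp} = 92.8125.
Then p_{NetOne} = 61.5 + (1/3)·92.8125 = 92.4375.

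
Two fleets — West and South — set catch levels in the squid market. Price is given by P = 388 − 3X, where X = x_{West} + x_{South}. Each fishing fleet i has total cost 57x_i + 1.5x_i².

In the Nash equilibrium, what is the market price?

222.5

Fishing fleet West's profit: π = x_{West}(388 − 3(x_{West} + x_{South})) − 57x_{West} − 1.5x_{West}².
∂π/∂x_{West} = 331 − 9x_{West} − 3x_{South} = 0, so x_{West} = 331/9 − (1/3)x_{South}.
Setting x_{West} = x_{South} in the reaction function: x_{West} = 331/9 − (1/3)x_{West}, so x_{West} = (331/9) / (4/3) = 331/12.
Equilibrium price: P = 388 − 3·(331/6) = 222.5.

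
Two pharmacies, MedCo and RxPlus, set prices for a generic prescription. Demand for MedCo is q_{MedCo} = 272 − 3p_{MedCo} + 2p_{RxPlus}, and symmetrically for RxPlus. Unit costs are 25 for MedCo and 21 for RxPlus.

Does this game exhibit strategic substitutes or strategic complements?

strategic complements

MedCo's profit: π = (p_{MedCo} − 25)(272 − 3p_{MedCo} + 2p_{RxPlus}).
∂π/∂p_{MedCo} = 347 − 6p_{MedCo} + 2p_{RxPlus} = 0 ⇒ p_{MedCo} = 347/6 + (1/3)p_{RxPlus}.
The best-response slope dp_{MedCo}/dp_{RxPlus} = 1/3 > 0: the reaction function is upward-sloping, so the choices are strategic complements.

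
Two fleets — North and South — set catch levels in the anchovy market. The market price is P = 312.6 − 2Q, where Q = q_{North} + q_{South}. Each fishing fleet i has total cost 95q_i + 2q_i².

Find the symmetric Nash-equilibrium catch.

21.76

Fishing fleet North's profit: π = q_{North}(312.6 − 2(q_{North} + q_{South})) − 95q_{North} − 2q_{North}².
∂π/∂q_{North} = 217.6 − 8q_{North} − 2q_{South} = 0, so q_{North} = 27.2 − 0.25q_{South}.
Setting q_{North} = q_{South} in the reaction function: q_{North} = 27.2 − 0.25q_{North}, so q_{North} = 27.2 / 1.25 = 21.76.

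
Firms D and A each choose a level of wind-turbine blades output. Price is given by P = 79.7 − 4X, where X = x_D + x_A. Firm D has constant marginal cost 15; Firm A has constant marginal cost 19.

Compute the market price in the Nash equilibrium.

37.9

Firm D's profit: π = x_D(79.7 − 4(x_D + x_A)) − 15x_D.
∂π/∂x_D = 64.7 − 8x_D − 4x_A = 0, so x_D = 8.0875 − 0.5x_A.
By the same steps for A: x_A = 7.5875 − 0.5x_D.
Solving the two reaction functions simultaneously: (1 − (−0.5)(−0.5))x_D = 8.0875 − 0.5·7.5875, so 0.75x_D = 687/160 and x_D = 5.725.
Then x_A = 7.5875 − 0.5·5.725 = 4.725.
Equilibrium price: P = 79.7 − 4·10.45 = 37.9.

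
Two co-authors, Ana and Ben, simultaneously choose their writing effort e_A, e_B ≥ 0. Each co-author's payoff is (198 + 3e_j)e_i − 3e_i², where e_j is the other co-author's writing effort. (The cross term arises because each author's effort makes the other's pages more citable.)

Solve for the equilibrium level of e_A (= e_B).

66

Ana's payoff is (198 + 3e_B)e_A − 3e_A².
∂π/∂e_A = 198 + 3e_B − 6e_A = 0, so e_A = 33 + 0.5e_B.
By symmetry e_B = e_A; substituting into the reaction function, 0.5e_A = 33 and e_A = 66.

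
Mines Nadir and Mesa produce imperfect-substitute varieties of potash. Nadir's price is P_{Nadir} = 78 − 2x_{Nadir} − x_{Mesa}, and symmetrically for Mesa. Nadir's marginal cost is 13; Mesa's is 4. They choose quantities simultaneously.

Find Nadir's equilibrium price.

Mine Nadir's profit: π = x_{Nadir}(78 − 2x_{Nadir} − x_{Mesa}) − 13x_{Nadir}.
∂π/∂x_{Nadir} = 65 − 4x_{Nadir} − x_{Mesa} = 0 ⇒ x_{Nadir} = 16.25 − 0.25x_{Mesa}.
Similarly x_{Mesa} = 18.5 − 0.25x_{Nadir}.
Solving the two reaction functions simultaneously: (1 − (−0.25)(−0.25))x_{Nadir} = 16.25 − 0.25·18.5, so 0.9375x_{Nadir} = 11.625 and x_{Nadir} = 12.4.
Then x_{Mesa} = 18.5 − 0.25·12.4 = 15.4.
P_{Nadir} = 78 − 2·12.4 − 15.4 = 37.8.

37.8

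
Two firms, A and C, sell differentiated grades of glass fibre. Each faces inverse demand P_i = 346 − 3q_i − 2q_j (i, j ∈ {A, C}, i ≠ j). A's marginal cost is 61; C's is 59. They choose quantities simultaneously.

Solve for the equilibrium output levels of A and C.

35.5, 36

Firm A's profit: π = q_A(346 − 3q_A − 2q_C) − 61q_A.
∂π/∂q_A = 285 − 6q_A − 2q_C = 0 ⇒ q_A = 47.5 − (1/3)q_C.
Similarly q_C = 287/6 − (1/3)q_A.
Solving the two reaction functions simultaneously: (1 − (−1/3)(−1/3))q_A = 47.5 − (1/3)·(287/6), so (8/9)q_A = 284/9 and q_A = 35.5.
Then q_C = 287/6 − (1/3)·35.5 = 36.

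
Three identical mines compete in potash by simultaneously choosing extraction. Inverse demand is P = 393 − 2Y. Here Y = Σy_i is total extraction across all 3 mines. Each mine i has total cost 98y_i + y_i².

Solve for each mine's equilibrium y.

A representative mine's profit is π_i = y_i(393 − 2Y) − 98y_i − y_i², with Y = y_i + Σ_{j≠i} y_j.
First-order condition: 295 − 6y_i − 2Σ_{j≠i} y_j = 0.
With identical mines, set every y_j = y: then 295 − 6y − 4y = 0, i.e. y = 295/10 = 29.5.

29.5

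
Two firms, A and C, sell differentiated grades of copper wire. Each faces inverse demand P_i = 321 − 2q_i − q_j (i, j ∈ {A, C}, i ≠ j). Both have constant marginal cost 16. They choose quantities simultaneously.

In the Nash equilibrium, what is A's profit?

7442

Firm A's profit: π = q_A(321 − 2q_A − q_C) − 16q_A.
∂π/∂q_A = 305 − 4q_A − q_C = 0 ⇒ q_A = 76.25 − 0.25q_C.
The game is symmetric, so in equilibrium q_C = q_A: the reaction function gives 1.25q_A = 76.25, hence q_A = 61.
P_A = 321 − 2·61 − 61 = 138.
Profit = (138 − 16)·61 = 7442.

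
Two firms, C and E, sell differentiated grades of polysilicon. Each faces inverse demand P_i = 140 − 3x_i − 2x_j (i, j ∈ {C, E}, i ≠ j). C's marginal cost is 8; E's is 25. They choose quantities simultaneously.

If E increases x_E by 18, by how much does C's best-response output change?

Firm C's profit: π = x_C(140 − 3x_C − 2x_E) − 8x_C.
∂π/∂x_C = 132 − 6x_C − 2x_E = 0 ⇒ x_C = 22 − (1/3)x_E.
The reaction-function slope is −1/3, so an 18-unit rise in x_E moves x_C by −1/3 × 18 = −6. C's best response falls — the actions are strategic substitutes.

-6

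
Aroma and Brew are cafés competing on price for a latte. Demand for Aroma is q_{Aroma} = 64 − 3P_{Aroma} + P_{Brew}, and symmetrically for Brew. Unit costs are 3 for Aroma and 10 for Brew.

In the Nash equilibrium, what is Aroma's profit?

Aroma's profit: π = (P_{Aroma} − 3)(64 − 3P_{Aroma} + P_{Brew}).
∂π/∂P_{Aroma} = 73 − 6P_{Aroma} + P_{Brew} = 0 ⇒ P_{Aroma} = 73/6 + (1/6)P_{Brew}.
Similarly P_{Brew} = 47/3 + (1/6)P_{Aroma}.
Plugging P_{Brew} into Aroma's best response: P_{Aroma} = 73/6 + (1/6)(47/3 + (1/6)P_{Aroma}) ⇒ (35/36)P_{Aroma} = 133/9, so P_{Aroma} = 15.2.
Then P_{Brew} = 47/3 + (1/6)·15.2 = 18.2.
q_{Aroma} = 64 − 3·15.2 + 18.2 = 36.6.
Profit = (15.2 − 3)·36.6 = 446.52.

446.52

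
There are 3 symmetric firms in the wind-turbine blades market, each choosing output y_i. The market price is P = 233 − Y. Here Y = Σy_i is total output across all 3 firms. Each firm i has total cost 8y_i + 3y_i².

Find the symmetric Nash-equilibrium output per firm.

22.5

A representative firm's profit is π_i = y_i(233 − Y) − 8y_i − 3y_i², with Y = y_i + Σ_{j≠i} y_j.
First-order condition: 225 − 8y_i − Σ_{j≠i} y_j = 0.
In a symmetric equilibrium every firm chooses the same y, so Σ_{j≠i} y_j = 2y. The condition becomes 225 − 10y = 0, giving y = 225/10 = 22.5.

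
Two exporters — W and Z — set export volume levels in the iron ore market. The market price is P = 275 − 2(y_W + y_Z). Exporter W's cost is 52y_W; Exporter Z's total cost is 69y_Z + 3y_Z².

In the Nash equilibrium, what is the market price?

153

Exporter W's profit: π = y_W(275 − 2(y_W + y_Z)) − 52y_W.
∂π/∂y_W = 223 − 4y_W − 2y_Z = 0, so y_W = 55.75 − 0.5y_Z.
For Z: ∂π/∂y_Z = 206 − 10y_Z − 2y_W = 0 ⇒ y_Z = 20.6 − 0.2y_W.
Solving the two reaction functions simultaneously: (1 − (−0.5)(−0.2))y_W = 55.75 − 0.5·20.6, so 0.9y_W = 45.45 and y_W = 50.5.
Then y_Z = 20.6 − 0.2·50.5 = 10.5.
Equilibrium price: P = 275 − 2·61 = 153.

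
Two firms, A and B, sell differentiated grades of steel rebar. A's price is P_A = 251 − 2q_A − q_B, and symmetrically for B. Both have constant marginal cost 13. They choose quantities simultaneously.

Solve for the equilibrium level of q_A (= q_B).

47.6

Firm A's profit: π = q_A(251 − 2q_A − q_B) − 13q_A.
∂π/∂q_A = 238 − 4q_A − q_B = 0 ⇒ q_A = 59.5 − 0.25q_B.
By symmetry q_B = q_A; substituting into the reaction function, 1.25q_A = 59.5 and q_A = 47.6.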